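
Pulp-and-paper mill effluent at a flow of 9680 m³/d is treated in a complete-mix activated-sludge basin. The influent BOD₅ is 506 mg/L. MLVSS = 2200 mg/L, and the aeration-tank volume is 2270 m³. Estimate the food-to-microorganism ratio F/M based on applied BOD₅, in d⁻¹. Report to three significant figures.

Food-to-microorganism ratio F/M = Q S₀ / (V X) = 9680 × 506 / (2270 × 2200) = 0.9808 d⁻¹.

F/M ≈ 0.981 d⁻¹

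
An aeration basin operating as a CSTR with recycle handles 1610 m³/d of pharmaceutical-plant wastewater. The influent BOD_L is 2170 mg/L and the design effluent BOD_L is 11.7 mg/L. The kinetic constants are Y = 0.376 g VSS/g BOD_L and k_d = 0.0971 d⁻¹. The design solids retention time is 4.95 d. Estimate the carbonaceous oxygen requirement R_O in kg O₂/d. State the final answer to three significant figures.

R_O ≈ 2220 kg O₂/d

The observed yield is Y_obs = Y/(1 + k_d·θ_c) = 0.376 / (1 + 0.0971 × 4.95) = 0.376 / 1.481 = 0.2539 g VSS per g BOD_L removed.
Substrate removed = Q·(S₀ − S) = 1610 m³/d × (2170 − 11.7) g/m³ = 3.47×10^6 g/d = 3475 kg/d.
Biomass synthesised: P_X = Y_obs × 3475 = 882.4 kg VSS/d.
R_O = Q·(S₀ − S) − 1.42·P_X = 3475 − 1.42 × 882.4 = 2222 kg O₂/d.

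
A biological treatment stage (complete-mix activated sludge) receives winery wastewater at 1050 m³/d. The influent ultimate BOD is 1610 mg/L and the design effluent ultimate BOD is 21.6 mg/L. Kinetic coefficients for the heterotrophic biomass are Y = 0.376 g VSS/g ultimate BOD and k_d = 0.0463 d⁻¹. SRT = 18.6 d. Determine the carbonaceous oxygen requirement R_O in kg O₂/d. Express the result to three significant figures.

R_O ≈ 1190 kg O₂/d

Correct the yield for decay: Y_obs = Y/(1 + k_d θ_c) = 0.376 / (1 + 0.0463 × 18.6) = 0.376 / 1.861 = 0.2020.
ΔS = 1610 − 21.6 = 1588 mg/L, so the substrate removal rate is 1050 × 1588/1000 = 1668 kg ultimate BOD/d.
Biomass synthesised: P_X = Y_obs × 1668 = 336.9 kg VSS/d.
R_O = Q·(S₀ − S) − 1.42·P_X = 1668 − 1.42 × 336.9 = 1189 kg O₂/d.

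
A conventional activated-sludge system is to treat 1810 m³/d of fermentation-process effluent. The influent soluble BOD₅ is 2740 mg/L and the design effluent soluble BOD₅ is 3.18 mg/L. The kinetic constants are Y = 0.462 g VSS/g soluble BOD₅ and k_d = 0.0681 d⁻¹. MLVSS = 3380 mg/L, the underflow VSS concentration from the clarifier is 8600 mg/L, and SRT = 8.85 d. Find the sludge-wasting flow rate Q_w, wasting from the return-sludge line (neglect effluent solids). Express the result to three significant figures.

Q_w ≈ 166 m³/d

Steady-state biomass mass balance: V·X·(1 + k_d·θ_c) = Y·Q·(S₀ − S)·θ_c, so V = 0.462 × 1810 × (2740 − 3.18) × 8.85 / [3380 × (1 + 0.0681 × 8.85)] = 2.03×10^7 / 5417 = 3739 m³.
Wasting from the return line (neglecting effluent solids): Q_w = V·X / (θ_c·X_r) = 3739 × 3380 / (8.85 × 8600) = 166.0 m³/d.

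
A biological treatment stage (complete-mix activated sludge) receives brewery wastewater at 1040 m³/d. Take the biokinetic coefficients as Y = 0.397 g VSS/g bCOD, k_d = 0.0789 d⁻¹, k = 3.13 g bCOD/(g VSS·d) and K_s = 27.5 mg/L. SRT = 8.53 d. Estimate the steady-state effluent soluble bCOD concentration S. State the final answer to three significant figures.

S ≈ 5.15 mg/L

From the Monod/SRT balance for a CMAS, S = K_s·(1+k_d θ_c)/[θ_c·(Y k − k_d) − 1] = 27.5 × (1 + 0.0789 × 8.53) / [8.53 × (0.397 × 3.13 − 0.0789) − 1] = 46.01 / 8.926 = 5.154 mg/L.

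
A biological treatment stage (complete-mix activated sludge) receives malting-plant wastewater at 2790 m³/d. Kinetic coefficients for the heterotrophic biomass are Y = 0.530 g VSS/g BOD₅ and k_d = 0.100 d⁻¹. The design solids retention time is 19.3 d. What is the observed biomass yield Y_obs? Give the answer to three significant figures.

Y_obs ≈ 0.181 g VSS/g BOD₅

Y_obs = Y / (1 + k_d θ_c) = 0.530 / (1 + 0.100 × 19.3) = 0.530 / 2.930 = 0.1809.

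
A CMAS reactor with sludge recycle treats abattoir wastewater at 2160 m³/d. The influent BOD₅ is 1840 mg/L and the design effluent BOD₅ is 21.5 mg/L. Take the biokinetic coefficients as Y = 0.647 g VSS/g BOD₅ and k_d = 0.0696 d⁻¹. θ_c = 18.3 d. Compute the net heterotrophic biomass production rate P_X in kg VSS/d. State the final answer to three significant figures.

Observed yield with endogenous decay: Y_obs = Y / (1 + k_d·θ_c) = 0.647 / (1 + 0.0696 × 18.3) = 0.647 / 2.274 = 0.2846 g VSS/g BOD₅.
ΔS = 1840 − 21.5 = 1818 mg/L, so the substrate removal rate is 2160 × 1818/1000 = 3928 kg BOD₅/d.
P_X = Y_obs · Q(S₀ − S) = 0.2846 × 3928 = 1118 kg VSS/d.

P_X ≈ 1120 kg VSS/d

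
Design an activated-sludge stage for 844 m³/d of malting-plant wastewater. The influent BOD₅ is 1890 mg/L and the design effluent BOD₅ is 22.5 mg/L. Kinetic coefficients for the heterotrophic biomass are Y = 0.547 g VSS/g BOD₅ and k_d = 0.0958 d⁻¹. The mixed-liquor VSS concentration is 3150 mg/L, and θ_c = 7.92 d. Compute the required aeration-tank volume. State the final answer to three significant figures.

V ≈ 1230 m³

Steady-state biomass mass balance: V·X·(1 + k_d·θ_c) = Y·Q·(S₀ − S)·θ_c, so V = 0.547 × 844 × (1890 − 22.5) × 7.92 / [3150 × (1 + 0.0958 × 7.92)] = 6.83×10^6 / 5540 = 1233 m³.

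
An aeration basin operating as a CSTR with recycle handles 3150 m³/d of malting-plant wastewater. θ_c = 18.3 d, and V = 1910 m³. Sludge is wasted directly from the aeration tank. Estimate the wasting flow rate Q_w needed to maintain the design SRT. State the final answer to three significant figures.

Q_w ≈ 104 m³/d

For wasting at MLVSS concentration, Q_w = V/θ_c = 1910/18.3 = 104.4 m³/d.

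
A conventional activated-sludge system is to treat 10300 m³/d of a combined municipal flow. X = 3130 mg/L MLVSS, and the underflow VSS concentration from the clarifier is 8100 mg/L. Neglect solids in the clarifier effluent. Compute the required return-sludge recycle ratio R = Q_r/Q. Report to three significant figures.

R ≈ 0.630

Solids balance on the clarifier gives (1+R)X = R·X_r, so R = X/(X_r − X) = 3130 / (8100 − 3130) = 0.6298.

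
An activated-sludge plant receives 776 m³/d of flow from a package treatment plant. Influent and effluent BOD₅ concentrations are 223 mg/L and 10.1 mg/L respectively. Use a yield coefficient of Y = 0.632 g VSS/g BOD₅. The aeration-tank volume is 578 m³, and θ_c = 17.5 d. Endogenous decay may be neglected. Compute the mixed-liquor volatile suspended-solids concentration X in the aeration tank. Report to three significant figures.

Without decay, X = Y Q (S₀−S) θ_c / V = 0.632 × 776 × (223 − 10.1) × 17.5 / 578 = 3161 mg/L.

X ≈ 3160 mg/L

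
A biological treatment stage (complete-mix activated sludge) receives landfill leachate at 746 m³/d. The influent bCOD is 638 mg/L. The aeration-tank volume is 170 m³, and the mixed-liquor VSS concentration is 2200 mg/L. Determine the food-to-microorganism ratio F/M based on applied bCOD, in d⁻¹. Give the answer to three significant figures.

F/M = applied load / biomass = Q·S₀/(V·X) = 746 × 638 / (170.0 × 2200) = 1.273 d⁻¹.

F/M ≈ 1.27 d⁻¹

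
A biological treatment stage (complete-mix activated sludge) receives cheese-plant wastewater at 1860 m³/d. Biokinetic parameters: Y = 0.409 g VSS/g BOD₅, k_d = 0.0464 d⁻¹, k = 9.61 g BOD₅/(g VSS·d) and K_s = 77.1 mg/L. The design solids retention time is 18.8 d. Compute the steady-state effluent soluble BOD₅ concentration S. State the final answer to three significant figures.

S ≈ 2.00 mg/L

For a completely mixed reactor with recycle the Lawrence–McCarty relation gives S = K_s·(1 + k_d·θ_c) / [θ_c·(Y·k − k_d) − 1] = 77.1 × (1 + 0.0464 × 18.8) / [18.8 × (0.409 × 9.61 − 0.0464) − 1] = 144.4 / 72.02 = 2.004 mg/L.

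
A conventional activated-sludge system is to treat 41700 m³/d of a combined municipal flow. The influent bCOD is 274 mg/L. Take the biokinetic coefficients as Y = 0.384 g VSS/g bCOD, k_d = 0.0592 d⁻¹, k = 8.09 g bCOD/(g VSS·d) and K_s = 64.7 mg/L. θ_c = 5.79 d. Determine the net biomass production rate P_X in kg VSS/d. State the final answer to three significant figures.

P_X ≈ 3210 kg VSS/d

From the Monod/SRT balance for a CMAS, S = K_s·(1+k_d θ_c)/[θ_c·(Y k − k_d) − 1] = 64.7 × (1 + 0.0592 × 5.79) / [5.79 × (0.384 × 8.09 − 0.0592) − 1] = 86.88 / 16.64 = 5.220 mg/L.
The observed yield is Y_obs = Y/(1 + k_d·θ_c) = 0.384 / (1 + 0.0592 × 5.79) = 0.384 / 1.343 = 0.2860 g VSS per g bCOD removed.
Q·(S₀ − S) = 41700 × (274 − 5.22) × 10⁻³ = 11208 kg/d removed.
P_X = Y_obs · Q(S₀ − S) = 0.2860 × 11208 = 3205 kg VSS/d.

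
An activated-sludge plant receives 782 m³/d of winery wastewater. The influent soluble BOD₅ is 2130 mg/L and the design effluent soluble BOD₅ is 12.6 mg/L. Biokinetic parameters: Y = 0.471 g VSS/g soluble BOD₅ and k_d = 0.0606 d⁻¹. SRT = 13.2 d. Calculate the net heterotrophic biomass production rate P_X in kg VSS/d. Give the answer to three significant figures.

P_X ≈ 433 kg VSS/d

Y_obs = Y / (1 + k_d θ_c) = 0.471 / (1 + 0.0606 × 13.2) = 0.471 / 1.800 = 0.2617.
Mass of soluble BOD₅ removed per day: Q(S₀ − S) = 782 × 2117 g/m³ = 1656 kg/d.
Net biomass production P_X = Y_obs × Q·(S₀ − S) = 0.2617 × 1656 = 433.3 kg VSS/d.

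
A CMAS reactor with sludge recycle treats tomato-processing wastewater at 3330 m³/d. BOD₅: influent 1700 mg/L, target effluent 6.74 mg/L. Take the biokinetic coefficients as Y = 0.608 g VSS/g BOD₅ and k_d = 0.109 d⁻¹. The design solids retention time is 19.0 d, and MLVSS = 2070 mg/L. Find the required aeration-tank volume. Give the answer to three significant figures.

V ≈ 10200 m³

From the SRT design equation V = Y Q (S₀−S) θ_c / [X (1 + k_d θ_c)] = 0.608 × 3330 × (1700 − 6.74) × 19.0 / [2070 × (1 + 0.109 × 19.0)] = 6.51×10^7 / 6357 = 10246 m³.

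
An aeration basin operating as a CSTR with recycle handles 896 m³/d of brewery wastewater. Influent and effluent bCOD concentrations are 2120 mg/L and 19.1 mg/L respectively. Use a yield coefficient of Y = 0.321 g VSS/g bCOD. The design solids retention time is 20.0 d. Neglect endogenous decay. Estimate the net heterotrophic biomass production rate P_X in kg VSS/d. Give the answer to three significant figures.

Since k_d ≈ 0, Y_obs = Y = 0.321 g VSS/g bCOD.
Substrate removed = Q·(S₀ − S) = 896 m³/d × (2120 − 19.1) g/m³ = 1.88×10^6 g/d = 1882 kg/d.
Net biomass production P_X = Y_obs × Q·(S₀ − S) = 0.3210 × 1882 = 604.3 kg VSS/d.

P_X ≈ 604 kg VSS/d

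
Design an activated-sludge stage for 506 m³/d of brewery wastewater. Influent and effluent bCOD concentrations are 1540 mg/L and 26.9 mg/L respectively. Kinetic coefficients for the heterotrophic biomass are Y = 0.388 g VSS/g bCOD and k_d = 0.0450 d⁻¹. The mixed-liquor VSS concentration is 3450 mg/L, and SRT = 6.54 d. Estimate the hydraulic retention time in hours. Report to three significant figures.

τ ≈ 20.6 h

Steady-state biomass mass balance: V·X·(1 + k_d·θ_c) = Y·Q·(S₀ − S)·θ_c, so V = 0.388 × 506 × (1540 − 26.9) × 6.54 / [3450 × (1 + 0.0450 × 6.54)] = 1.94×10^6 / 4465 = 435.1 m³.
HRT = V/Q = 435.1 m³ / 506 m³·d⁻¹ = 0.8599 d × 24 = 20.64 h.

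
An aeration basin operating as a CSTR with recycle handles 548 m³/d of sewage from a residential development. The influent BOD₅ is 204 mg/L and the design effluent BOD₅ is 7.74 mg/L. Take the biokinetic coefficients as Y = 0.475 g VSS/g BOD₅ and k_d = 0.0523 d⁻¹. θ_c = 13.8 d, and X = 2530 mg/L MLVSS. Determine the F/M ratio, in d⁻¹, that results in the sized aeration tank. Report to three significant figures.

Steady-state biomass mass balance: V·X·(1 + k_d·θ_c) = Y·Q·(S₀ − S)·θ_c, so V = 0.475 × 548 × (204 − 7.74) × 13.8 / [2530 × (1 + 0.0523 × 13.8)] = 7.05×10^5 / 4356 = 161.8 m³.
F/M = Q·S₀ / (V·X) = 548 × 204 / (161.8 × 2530) = 0.2730 g BOD₅·(g VSS·d)⁻¹.

F/M ≈ 0.273 d⁻¹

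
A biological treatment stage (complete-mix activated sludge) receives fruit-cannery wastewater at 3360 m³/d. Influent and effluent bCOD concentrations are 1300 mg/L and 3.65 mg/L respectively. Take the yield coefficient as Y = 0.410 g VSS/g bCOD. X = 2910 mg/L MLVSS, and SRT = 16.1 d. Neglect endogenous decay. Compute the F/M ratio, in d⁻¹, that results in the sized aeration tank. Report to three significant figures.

F/M ≈ 0.152 d⁻¹

V·X = Y·Q·ΔS·θ_c gives V = 0.410 × 3360 × (1300 − 3.65) × 16.1 / 2910 = 9880 m³.
Food-to-microorganism ratio F/M = Q S₀ / (V X) = 3360 × 1300 / (9880 × 2910) = 0.1519 d⁻¹.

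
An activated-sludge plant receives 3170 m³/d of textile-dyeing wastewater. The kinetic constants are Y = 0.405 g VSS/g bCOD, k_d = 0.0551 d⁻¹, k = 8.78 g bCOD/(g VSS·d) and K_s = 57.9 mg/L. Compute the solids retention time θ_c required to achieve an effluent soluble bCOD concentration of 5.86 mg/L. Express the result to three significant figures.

θ_c ≈ 3.68 d

Specific growth rate at S = 5.86 mg/L: μ = YkS/(K_s+S) = 0.405·8.78·5.86/(57.9+5.86) = 0.3268 d⁻¹.
θ_c = 1/(μ − k_d) = 1/(0.3268 − 0.0551) = 1/0.2717 = 3.680 d.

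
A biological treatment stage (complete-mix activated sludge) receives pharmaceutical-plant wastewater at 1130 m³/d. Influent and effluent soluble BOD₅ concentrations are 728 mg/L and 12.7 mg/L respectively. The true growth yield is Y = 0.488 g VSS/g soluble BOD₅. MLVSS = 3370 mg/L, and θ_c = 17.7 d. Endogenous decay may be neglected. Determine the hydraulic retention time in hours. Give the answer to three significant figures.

V·X = Y·Q·ΔS·θ_c gives V = 0.488 × 1130 × (728 − 12.7) × 17.7 / 3370 = 2072 m³.
HRT = V/Q = 2072 m³ / 1130 m³·d⁻¹ = 1.833 d × 24 = 44.00 h.

τ ≈ 44.0 h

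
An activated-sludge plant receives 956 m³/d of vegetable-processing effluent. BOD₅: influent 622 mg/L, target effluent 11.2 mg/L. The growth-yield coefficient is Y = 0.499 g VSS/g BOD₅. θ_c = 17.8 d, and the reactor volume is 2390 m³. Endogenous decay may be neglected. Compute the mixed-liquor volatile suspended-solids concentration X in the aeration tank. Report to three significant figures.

Without decay, X = Y Q (S₀−S) θ_c / V = 0.499 × 956 × (622 − 11.2) × 17.8 / 2390 = 2170 mg/L.

X ≈ 2170 mg/L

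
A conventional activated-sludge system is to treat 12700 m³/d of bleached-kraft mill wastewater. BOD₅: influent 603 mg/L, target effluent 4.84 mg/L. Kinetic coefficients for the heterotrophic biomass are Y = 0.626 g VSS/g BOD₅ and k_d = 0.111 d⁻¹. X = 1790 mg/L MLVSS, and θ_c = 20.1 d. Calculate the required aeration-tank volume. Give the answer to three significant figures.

V ≈ 16500 m³

Rearranging the biomass balance for a CMAS with decay, V = Y·Q·ΔS·θ_c / [X·(1+k_d θ_c)] = 0.626 × 12700 × (603 − 4.84) × 20.1 / [1790 × (1 + 0.111 × 20.1)] = 9.56×10^7 / 5784 = 16527 m³.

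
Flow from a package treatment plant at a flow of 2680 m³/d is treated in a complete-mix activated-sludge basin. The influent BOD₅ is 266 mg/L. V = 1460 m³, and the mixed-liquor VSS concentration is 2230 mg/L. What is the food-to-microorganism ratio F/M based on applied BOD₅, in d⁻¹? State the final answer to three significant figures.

F/M = Q·S₀ / (V·X) = 2680 × 266 / (1460 × 2230) = 0.2190 g BOD₅·(g VSS·d)⁻¹.

F/M ≈ 0.219 d⁻¹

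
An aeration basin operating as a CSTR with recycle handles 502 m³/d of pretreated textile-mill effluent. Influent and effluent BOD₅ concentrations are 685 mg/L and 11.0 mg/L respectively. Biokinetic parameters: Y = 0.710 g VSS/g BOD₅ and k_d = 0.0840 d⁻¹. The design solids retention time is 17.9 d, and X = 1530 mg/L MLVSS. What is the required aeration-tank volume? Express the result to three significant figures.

V ≈ 1120 m³

Rearranging the biomass balance for a CMAS with decay, V = Y·Q·ΔS·θ_c / [X·(1+k_d θ_c)] = 0.710 × 502 × (685 − 11.0) × 17.9 / [1530 × (1 + 0.0840 × 17.9)] = 4.3×10^6 / 3831 = 1123 m³.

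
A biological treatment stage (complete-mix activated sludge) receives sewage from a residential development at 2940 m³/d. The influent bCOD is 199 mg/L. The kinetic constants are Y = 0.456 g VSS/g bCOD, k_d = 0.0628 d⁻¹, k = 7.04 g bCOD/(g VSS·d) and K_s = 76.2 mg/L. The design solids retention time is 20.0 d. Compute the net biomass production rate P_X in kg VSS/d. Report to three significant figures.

For a completely mixed reactor with recycle the Lawrence–McCarty relation gives S = K_s·(1 + k_d·θ_c) / [θ_c·(Y·k − k_d) − 1] = 76.2 × (1 + 0.0628 × 20.0) / [20.0 × (0.456 × 7.04 − 0.0628) − 1] = 171.9 / 61.95 = 2.775 mg/L.
Y_obs = Y / (1 + k_d θ_c) = 0.456 / (1 + 0.0628 × 20.0) = 0.456 / 2.256 = 0.2021.
Mass of bCOD removed per day: Q(S₀ − S) = 2940 × 196.2 g/m³ = 576.9 kg/d.
Biomass produced: P_X = Y_obs·Q·ΔS = 0.2021 × 576.9 ≈ 116.6 kg VSS/d.

P_X ≈ 117 kg VSS/d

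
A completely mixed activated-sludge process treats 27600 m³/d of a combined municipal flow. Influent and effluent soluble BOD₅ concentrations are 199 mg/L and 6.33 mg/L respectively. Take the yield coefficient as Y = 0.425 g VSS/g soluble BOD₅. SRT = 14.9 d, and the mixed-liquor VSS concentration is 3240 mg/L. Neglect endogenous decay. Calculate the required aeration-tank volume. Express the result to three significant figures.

With k_d = 0 the design equation reduces to V = Y Q (S₀−S) θ_c / X = 0.425 × 27600 × (199 − 6.33) × 14.9 / 3240 = 10393 m³.

V ≈ 10400 m³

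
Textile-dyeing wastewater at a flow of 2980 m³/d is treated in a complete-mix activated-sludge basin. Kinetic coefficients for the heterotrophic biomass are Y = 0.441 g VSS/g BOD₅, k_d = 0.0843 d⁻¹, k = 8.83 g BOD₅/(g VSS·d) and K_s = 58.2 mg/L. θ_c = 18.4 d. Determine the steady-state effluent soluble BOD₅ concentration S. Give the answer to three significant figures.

From the Monod/SRT balance for a CMAS, S = K_s·(1+k_d θ_c)/[θ_c·(Y k − k_d) − 1] = 58.2 × (1 + 0.0843 × 18.4) / [18.4 × (0.441 × 8.83 − 0.0843) − 1] = 148.5 / 69.10 = 2.149 mg/L.

S ≈ 2.15 mg/L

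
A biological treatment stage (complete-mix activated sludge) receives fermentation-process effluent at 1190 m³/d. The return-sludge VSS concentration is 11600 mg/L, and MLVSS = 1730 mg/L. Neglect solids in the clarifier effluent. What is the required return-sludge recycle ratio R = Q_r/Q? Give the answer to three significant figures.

R ≈ 0.175

Solids balance on the clarifier gives (1+R)X = R·X_r, so R = X/(X_r − X) = 1730 / (11600 − 1730) = 0.1753.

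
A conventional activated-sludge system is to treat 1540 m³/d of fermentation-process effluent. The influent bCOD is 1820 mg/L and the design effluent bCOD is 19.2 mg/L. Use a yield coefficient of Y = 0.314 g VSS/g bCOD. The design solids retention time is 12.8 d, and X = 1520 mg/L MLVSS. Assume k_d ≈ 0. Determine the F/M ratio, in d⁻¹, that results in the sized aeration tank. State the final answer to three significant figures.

V·X = Y·Q·ΔS·θ_c gives V = 0.314 × 1540 × (1820 − 19.2) × 12.8 / 1520 = 7333 m³.
F/M = Q·S₀ / (V·X) = 1540 × 1820 / (7333 × 1520) = 0.2515 g bCOD·(g VSS·d)⁻¹.

F/M ≈ 0.251 d⁻¹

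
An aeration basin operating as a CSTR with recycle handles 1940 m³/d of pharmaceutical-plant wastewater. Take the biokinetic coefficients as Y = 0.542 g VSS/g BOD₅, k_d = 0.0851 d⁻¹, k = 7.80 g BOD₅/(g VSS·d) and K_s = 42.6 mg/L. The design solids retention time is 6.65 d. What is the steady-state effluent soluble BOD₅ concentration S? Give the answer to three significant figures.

S ≈ 2.51 mg/L

From the Monod/SRT balance for a CMAS, S = K_s·(1+k_d θ_c)/[θ_c·(Y k − k_d) − 1] = 42.6 × (1 + 0.0851 × 6.65) / [6.65 × (0.542 × 7.80 − 0.0851) − 1] = 66.71 / 26.55 = 2.513 mg/L.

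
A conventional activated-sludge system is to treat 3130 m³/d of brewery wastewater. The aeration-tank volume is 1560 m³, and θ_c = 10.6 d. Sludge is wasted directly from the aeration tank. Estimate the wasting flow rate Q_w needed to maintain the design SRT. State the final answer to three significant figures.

Q_w ≈ 147 m³/d

With mixed-liquor wasting, θ_c = V/Q_w, so Q_w = V/θ_c = 1560/10.6 = 147.2 m³/d.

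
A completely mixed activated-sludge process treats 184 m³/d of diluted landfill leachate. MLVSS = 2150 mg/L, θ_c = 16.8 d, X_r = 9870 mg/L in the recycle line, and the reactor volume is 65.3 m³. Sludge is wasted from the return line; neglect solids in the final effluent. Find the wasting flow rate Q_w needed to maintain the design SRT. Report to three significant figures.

Q_w ≈ 0.847 m³/d

Q_w = (V·X)/(θ_c X_r) = 65.30 × 2150 / (16.8 × 9870) = 0.8467 m³/d.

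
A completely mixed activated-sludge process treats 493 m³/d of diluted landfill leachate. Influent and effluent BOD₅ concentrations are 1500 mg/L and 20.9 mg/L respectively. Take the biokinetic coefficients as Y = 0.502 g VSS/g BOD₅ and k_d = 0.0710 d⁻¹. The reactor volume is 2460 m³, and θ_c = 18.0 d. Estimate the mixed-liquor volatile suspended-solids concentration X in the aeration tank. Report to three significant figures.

Solving the biomass balance for X: X = Y Q (S₀−S) θ_c / [V (1+k_d θ_c)] = 0.502 × 493 × (1500 − 20.9) × 18.0 / [2460 × (1 + 0.0710 × 18.0)] = 1176 mg/L.

X ≈ 1180 mg/L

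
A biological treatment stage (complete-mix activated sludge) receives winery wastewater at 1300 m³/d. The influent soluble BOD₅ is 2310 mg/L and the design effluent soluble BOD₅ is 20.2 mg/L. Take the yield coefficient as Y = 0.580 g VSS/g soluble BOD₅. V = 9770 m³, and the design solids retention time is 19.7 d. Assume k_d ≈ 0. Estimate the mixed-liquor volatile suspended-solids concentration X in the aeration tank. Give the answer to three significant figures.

X = Y·Q·ΔS·θ_c / V = 0.580 × 1300 × (2310 − 20.2) × 19.7 / 9770 = 3481 mg/L.

X ≈ 3480 mg/L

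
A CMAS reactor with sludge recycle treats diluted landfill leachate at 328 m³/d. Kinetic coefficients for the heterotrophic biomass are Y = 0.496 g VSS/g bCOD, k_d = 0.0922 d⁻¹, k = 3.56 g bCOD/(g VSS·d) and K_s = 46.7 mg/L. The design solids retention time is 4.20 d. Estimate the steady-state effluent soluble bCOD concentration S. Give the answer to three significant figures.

For a completely mixed reactor with recycle the Lawrence–McCarty relation gives S = K_s·(1 + k_d·θ_c) / [θ_c·(Y·k − k_d) − 1] = 46.7 × (1 + 0.0922 × 4.20) / [4.20 × (0.496 × 3.56 − 0.0922) − 1] = 64.78 / 6.029 = 10.75 mg/L.

S ≈ 10.7 mg/L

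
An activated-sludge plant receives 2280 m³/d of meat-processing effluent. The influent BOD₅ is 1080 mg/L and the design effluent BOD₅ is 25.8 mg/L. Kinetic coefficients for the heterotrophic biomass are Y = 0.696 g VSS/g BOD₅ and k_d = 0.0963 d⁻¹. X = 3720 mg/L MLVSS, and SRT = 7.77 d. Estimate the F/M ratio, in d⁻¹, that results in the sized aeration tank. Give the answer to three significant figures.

F/M ≈ 0.331 d⁻¹

Steady-state biomass mass balance: V·X·(1 + k_d·θ_c) = Y·Q·(S₀ − S)·θ_c, so V = 0.696 × 2280 × (1080 − 25.8) × 7.77 / [3720 × (1 + 0.0963 × 7.77)] = 1.3×10^7 / 6503 = 1999 m³.
F/M = Q·S₀ / (V·X) = 2280 × 1080 / (1999 × 3720) = 0.3312 g BOD₅·(g VSS·d)⁻¹.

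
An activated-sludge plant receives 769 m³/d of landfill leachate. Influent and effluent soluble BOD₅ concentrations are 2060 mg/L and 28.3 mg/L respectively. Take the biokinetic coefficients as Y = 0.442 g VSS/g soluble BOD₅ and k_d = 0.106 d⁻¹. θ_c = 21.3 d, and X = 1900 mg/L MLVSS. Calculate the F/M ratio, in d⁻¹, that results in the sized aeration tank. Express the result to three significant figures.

From the SRT design equation V = Y Q (S₀−S) θ_c / [X (1 + k_d θ_c)] = 0.442 × 769 × (2060 − 28.3) × 21.3 / [1900 × (1 + 0.106 × 21.3)] = 1.47×10^7 / 6190 = 2376 m³.
F/M = Q·S₀ / (V·X) = 769 × 2060 / (2376 × 1900) = 0.3509 g soluble BOD₅·(g VSS·d)⁻¹.

F/M ≈ 0.351 d⁻¹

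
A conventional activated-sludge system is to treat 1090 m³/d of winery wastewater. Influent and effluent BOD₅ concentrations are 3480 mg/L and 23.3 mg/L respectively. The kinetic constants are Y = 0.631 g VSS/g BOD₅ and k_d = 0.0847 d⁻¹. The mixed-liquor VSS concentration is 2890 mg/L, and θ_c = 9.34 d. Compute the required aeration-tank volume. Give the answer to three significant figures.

V ≈ 4290 m³

Steady-state biomass mass balance: V·X·(1 + k_d·θ_c) = Y·Q·(S₀ − S)·θ_c, so V = 0.631 × 1090 × (3480 − 23.3) × 9.34 / [2890 × (1 + 0.0847 × 9.34)] = 2.22×10^7 / 5176 = 4290 m³.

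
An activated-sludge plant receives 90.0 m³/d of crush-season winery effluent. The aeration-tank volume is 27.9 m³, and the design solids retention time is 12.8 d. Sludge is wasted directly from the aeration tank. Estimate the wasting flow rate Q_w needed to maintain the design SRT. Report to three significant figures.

With mixed-liquor wasting, θ_c = V/Q_w, so Q_w = V/θ_c = 27.90/12.8 = 2.180 m³/d.

Q_w ≈ 2.18 m³/d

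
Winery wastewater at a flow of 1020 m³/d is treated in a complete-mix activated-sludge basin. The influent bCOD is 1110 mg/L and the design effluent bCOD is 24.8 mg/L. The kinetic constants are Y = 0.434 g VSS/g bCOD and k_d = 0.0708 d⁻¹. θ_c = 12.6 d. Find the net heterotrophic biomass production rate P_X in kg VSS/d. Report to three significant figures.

Correct the yield for decay: Y_obs = Y/(1 + k_d θ_c) = 0.434 / (1 + 0.0708 × 12.6) = 0.434 / 1.892 = 0.2294.
Q·(S₀ − S) = 1020 × (1110 − 24.8) × 10⁻³ = 1107 kg/d removed.
Biomass produced: P_X = Y_obs·Q·ΔS = 0.2294 × 1107 ≈ 253.9 kg VSS/d.

P_X ≈ 254 kg VSS/d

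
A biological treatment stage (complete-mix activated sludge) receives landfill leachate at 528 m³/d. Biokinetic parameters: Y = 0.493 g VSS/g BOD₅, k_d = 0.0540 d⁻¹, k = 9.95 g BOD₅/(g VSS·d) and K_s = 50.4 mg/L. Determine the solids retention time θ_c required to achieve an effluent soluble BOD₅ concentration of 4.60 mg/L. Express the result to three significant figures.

At the target effluent, Y k S/(K_s+S) = 0.493×9.95×4.60/55.00 = 0.4103 d⁻¹.
Then 1/θ_c = μ − k_d = 0.4103 − 0.0540 = 0.3563 d⁻¹, giving θ_c = 2.807 d.

θ_c ≈ 2.81 d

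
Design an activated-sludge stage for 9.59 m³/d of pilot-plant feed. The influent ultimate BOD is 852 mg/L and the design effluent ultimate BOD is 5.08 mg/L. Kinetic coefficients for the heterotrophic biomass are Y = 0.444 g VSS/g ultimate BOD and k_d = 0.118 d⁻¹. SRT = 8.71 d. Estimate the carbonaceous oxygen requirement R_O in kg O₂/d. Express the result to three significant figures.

R_O ≈ 5.60 kg O₂/d

Observed yield with endogenous decay: Y_obs = Y / (1 + k_d·θ_c) = 0.444 / (1 + 0.118 × 8.71) = 0.444 / 2.028 = 0.2190 g VSS/g ultimate BOD.
Q·(S₀ − S) = 9.59 × (852 − 5.08) × 10⁻³ = 8.122 kg/d removed.
Net sludge production P_X = 0.2190 × 8.122 = 1.778 kg VSS/d.
R_O = Q·ΔS − 1.42 P_X = 8.122 − 2.525 = 5.597 kg O₂/d.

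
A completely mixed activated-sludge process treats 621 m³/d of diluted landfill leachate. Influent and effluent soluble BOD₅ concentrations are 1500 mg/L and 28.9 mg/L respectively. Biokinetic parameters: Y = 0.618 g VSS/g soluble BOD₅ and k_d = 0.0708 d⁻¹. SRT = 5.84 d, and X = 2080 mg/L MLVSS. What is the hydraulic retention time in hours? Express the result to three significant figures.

From the SRT design equation V = Y Q (S₀−S) θ_c / [X (1 + k_d θ_c)] = 0.618 × 621 × (1500 − 28.9) × 5.84 / [2080 × (1 + 0.0708 × 5.84)] = 3.3×10^6 / 2940 = 1121 m³.
HRT = V/Q = 1121 m³ / 621 m³·d⁻¹ = 1.806 d × 24 = 43.34 h.

τ ≈ 43.3 h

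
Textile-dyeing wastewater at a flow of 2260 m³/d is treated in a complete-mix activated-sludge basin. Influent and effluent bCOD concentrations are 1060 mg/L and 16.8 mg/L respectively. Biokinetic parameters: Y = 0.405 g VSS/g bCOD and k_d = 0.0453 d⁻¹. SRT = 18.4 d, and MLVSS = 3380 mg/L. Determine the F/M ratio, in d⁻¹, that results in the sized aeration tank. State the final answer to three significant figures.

F/M ≈ 0.250 d⁻¹

Steady-state biomass mass balance: V·X·(1 + k_d·θ_c) = Y·Q·(S₀ − S)·θ_c, so V = 0.405 × 2260 × (1060 − 16.8) × 18.4 / [3380 × (1 + 0.0453 × 18.4)] = 1.76×10^7 / 6197 = 2835 m³.
F/M = Q·S₀ / (V·X) = 2260 × 1060 / (2835 × 3380) = 0.2500 g bCOD·(g VSS·d)⁻¹.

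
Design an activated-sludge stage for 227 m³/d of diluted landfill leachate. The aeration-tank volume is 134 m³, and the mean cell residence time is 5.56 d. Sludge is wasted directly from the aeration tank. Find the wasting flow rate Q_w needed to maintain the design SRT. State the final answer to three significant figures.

Q_w ≈ 24.1 m³/d

For wasting at MLVSS concentration, Q_w = V/θ_c = 134.0/5.56 = 24.10 m³/d.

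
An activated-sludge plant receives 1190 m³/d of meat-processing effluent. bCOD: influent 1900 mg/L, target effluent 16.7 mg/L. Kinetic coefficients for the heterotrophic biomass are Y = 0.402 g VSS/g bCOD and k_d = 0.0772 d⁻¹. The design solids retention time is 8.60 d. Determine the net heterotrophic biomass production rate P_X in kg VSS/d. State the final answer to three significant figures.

P_X ≈ 541 kg VSS/d

The observed yield is Y_obs = Y/(1 + k_d·θ_c) = 0.402 / (1 + 0.0772 × 8.60) = 0.402 / 1.664 = 0.2416 g VSS per g bCOD removed.
ΔS = 1900 − 16.7 = 1883 mg/L, so the substrate removal rate is 1190 × 1883/1000 = 2241 kg bCOD/d.
P_X = Y_obs · Q(S₀ − S) = 0.2416 × 2241 = 541.5 kg VSS/d.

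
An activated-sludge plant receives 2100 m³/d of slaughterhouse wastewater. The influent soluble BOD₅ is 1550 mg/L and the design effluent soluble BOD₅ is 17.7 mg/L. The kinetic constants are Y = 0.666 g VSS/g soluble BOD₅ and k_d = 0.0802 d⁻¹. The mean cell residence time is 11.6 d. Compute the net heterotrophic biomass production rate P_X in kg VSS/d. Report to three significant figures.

Correct the yield for decay: Y_obs = Y/(1 + k_d θ_c) = 0.666 / (1 + 0.0802 × 11.6) = 0.666 / 1.930 = 0.3450.
Q·(S₀ − S) = 2100 × (1550 − 17.7) × 10⁻³ = 3218 kg/d removed.
P_X = Y_obs · Q(S₀ − S) = 0.3450 × 3218 = 1110 kg VSS/d.

P_X ≈ 1110 kg VSS/d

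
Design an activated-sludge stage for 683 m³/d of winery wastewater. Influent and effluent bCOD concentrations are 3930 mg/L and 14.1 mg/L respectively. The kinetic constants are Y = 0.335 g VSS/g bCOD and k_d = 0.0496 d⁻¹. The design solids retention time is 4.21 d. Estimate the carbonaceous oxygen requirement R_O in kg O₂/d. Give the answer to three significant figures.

R_O ≈ 1620 kg O₂/d

The observed yield is Y_obs = Y/(1 + k_d·θ_c) = 0.335 / (1 + 0.0496 × 4.21) = 0.335 / 1.209 = 0.2771 g VSS per g bCOD removed.
Substrate removed = Q·(S₀ − S) = 683 m³/d × (3930 − 14.1) g/m³ = 2.67×10^6 g/d = 2675 kg/d.
Biomass synthesised: P_X = Y_obs × 2675 = 741.2 kg VSS/d.
Carbonaceous O₂ demand = substrate oxidised − cell-mass equivalent = 2675 − 1.42 × 741.2 = 1622 kg O₂/d.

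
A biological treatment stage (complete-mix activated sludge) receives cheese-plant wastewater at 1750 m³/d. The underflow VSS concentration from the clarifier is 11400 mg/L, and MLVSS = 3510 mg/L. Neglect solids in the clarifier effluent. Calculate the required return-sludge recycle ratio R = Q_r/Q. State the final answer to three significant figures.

Mass balance around the secondary clarifier (neglecting effluent solids): R = X / (X_r − X) = 3510 / (11400 − 3510) = 0.4449.

R ≈ 0.445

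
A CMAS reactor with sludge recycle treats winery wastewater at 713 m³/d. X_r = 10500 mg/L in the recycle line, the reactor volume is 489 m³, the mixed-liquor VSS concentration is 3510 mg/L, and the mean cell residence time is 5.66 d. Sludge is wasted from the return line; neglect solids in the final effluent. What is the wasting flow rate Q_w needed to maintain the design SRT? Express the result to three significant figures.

Wasting from the return line (neglecting effluent solids): Q_w = V·X / (θ_c·X_r) = 489.0 × 3510 / (5.66 × 10500) = 28.88 m³/d.

Q_w ≈ 28.9 m³/d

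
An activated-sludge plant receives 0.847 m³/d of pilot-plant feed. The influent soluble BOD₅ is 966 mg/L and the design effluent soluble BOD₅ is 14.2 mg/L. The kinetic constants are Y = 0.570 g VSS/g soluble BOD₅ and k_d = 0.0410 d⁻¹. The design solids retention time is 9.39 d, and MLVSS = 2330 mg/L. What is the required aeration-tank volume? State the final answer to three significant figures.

Rearranging the biomass balance for a CMAS with decay, V = Y·Q·ΔS·θ_c / [X·(1+k_d θ_c)] = 0.570 × 0.847 × (966 − 14.2) × 9.39 / [2330 × (1 + 0.0410 × 9.39)] = 4.31×10^3 / 3227 = 1.337 m³.

V ≈ 1.34 m³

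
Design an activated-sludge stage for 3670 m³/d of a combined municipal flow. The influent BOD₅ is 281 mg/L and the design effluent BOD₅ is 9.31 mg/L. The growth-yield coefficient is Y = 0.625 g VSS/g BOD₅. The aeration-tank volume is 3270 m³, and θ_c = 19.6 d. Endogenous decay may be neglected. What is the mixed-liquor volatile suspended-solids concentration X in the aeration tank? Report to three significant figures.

X = Y·Q·ΔS·θ_c / V = 0.625 × 3670 × (281 − 9.31) × 19.6 / 3270 = 3735 mg/L.

X ≈ 3740 mg/L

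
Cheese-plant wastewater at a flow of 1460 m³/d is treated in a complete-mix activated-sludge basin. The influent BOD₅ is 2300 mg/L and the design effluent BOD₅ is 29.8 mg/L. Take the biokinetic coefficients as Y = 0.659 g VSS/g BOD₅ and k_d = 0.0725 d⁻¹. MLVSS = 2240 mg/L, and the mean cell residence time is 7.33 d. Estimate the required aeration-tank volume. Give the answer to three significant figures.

From the SRT design equation V = Y Q (S₀−S) θ_c / [X (1 + k_d θ_c)] = 0.659 × 1460 × (2300 − 29.8) × 7.33 / [2240 × (1 + 0.0725 × 7.33)] = 1.6×10^7 / 3430 = 4667 m³.

V ≈ 4670 m³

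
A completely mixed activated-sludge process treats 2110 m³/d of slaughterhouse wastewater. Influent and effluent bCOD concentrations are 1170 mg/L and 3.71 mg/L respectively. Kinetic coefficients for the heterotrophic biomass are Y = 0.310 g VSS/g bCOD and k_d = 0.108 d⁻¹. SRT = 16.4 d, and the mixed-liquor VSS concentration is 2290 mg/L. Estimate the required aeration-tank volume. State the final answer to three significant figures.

V ≈ 1970 m³

From the SRT design equation V = Y Q (S₀−S) θ_c / [X (1 + k_d θ_c)] = 0.310 × 2110 × (1170 − 3.71) × 16.4 / [2290 × (1 + 0.108 × 16.4)] = 1.25×10^7 / 6346 = 1971 m³.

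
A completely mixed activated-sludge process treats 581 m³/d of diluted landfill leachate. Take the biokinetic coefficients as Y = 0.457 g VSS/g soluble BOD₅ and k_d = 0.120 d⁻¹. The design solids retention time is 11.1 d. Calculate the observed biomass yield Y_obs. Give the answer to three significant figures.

The observed yield is Y_obs = Y/(1 + k_d·θ_c) = 0.457 / (1 + 0.120 × 11.1) = 0.457 / 2.332 = 0.1960 g VSS per g soluble BOD₅ removed.

Y_obs ≈ 0.196 g VSS/g soluble BOD₅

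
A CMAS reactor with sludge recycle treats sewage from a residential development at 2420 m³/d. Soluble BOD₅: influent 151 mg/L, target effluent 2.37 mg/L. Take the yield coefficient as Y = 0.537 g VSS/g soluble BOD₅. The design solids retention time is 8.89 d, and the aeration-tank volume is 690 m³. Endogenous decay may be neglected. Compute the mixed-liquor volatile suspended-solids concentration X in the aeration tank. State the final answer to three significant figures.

Without decay, X = Y Q (S₀−S) θ_c / V = 0.537 × 2420 × (151 − 2.37) × 8.89 / 690 = 2489 mg/L.

X ≈ 2490 mg/L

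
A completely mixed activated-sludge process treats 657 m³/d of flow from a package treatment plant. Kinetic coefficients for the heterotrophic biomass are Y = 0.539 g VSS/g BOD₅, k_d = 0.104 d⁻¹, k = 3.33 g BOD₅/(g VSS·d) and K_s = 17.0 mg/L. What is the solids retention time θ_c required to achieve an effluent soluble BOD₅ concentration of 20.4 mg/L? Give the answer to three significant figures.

θ_c ≈ 1.14 d

From 1/θ_c = Y·k·S/(K_s + S) − k_d: Y·k·S/(K_s+S) = 0.539 × 3.33 × 20.4 / (17.0 + 20.4) = 0.9790 d⁻¹.
θ_c = 1/(μ − k_d) = 1/(0.9790 − 0.104) = 1/0.8750 = 1.143 d.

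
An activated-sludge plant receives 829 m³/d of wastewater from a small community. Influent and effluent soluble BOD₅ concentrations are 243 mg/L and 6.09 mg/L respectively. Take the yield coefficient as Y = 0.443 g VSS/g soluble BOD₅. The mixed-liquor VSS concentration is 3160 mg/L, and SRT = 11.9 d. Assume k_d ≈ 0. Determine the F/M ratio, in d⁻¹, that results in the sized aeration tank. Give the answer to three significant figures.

F/M ≈ 0.195 d⁻¹

With k_d = 0 the design equation reduces to V = Y Q (S₀−S) θ_c / X = 0.443 × 829 × (243 − 6.09) × 11.9 / 3160 = 327.6 m³.
Food-to-microorganism ratio F/M = Q S₀ / (V X) = 829 × 243 / (327.6 × 3160) = 0.1946 d⁻¹.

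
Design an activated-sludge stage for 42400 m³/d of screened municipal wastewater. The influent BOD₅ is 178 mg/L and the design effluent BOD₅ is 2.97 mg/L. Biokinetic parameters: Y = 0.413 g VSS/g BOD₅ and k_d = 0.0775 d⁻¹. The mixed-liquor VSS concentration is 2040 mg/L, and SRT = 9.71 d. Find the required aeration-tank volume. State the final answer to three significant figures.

V ≈ 8320 m³

From the SRT design equation V = Y Q (S₀−S) θ_c / [X (1 + k_d θ_c)] = 0.413 × 42400 × (178 − 2.97) × 9.71 / [2040 × (1 + 0.0775 × 9.71)] = 2.98×10^7 / 3575 = 8324 m³.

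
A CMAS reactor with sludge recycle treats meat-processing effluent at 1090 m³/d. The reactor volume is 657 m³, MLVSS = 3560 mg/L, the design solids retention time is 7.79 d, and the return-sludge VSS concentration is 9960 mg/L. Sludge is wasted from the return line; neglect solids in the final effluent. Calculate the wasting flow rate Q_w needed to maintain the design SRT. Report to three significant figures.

Wasting from the return line (neglecting effluent solids): Q_w = V·X / (θ_c·X_r) = 657.0 × 3560 / (7.79 × 9960) = 30.15 m³/d.

Q_w ≈ 30.1 m³/d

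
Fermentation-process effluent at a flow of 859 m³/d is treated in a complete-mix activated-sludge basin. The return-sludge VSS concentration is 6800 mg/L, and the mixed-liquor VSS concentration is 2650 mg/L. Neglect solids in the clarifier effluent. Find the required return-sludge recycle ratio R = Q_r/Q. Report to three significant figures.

Solids balance on the clarifier gives (1+R)X = R·X_r, so R = X/(X_r − X) = 2650 / (6800 − 2650) = 0.6386.

R ≈ 0.639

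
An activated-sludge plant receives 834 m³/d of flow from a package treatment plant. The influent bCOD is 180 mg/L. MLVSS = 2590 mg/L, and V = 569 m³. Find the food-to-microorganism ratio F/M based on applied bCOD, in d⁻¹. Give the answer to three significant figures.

F/M = Q·S₀ / (V·X) = 834 × 180 / (569.0 × 2590) = 0.1019 g bCOD·(g VSS·d)⁻¹.

F/M ≈ 0.102 d⁻¹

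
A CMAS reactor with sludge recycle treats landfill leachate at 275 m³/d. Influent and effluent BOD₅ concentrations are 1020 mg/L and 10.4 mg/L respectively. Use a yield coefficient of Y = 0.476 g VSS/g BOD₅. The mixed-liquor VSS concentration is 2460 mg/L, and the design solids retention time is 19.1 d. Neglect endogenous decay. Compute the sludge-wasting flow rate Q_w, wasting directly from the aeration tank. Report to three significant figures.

V·X = Y·Q·ΔS·θ_c gives V = 0.476 × 275 × (1020 − 10.4) × 19.1 / 2460 = 1026 m³.
For wasting at MLVSS concentration, Q_w = V/θ_c = 1026/19.1 = 53.72 m³/d.

Q_w ≈ 53.7 m³/d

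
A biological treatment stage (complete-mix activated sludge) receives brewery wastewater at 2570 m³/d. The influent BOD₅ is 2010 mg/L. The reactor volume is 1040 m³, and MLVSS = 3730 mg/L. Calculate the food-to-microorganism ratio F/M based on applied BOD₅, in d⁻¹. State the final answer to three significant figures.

F/M = Q·S₀ / (V·X) = 2570 × 2010 / (1040 × 3730) = 1.332 g BOD₅·(g VSS·d)⁻¹.

F/M ≈ 1.33 d⁻¹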